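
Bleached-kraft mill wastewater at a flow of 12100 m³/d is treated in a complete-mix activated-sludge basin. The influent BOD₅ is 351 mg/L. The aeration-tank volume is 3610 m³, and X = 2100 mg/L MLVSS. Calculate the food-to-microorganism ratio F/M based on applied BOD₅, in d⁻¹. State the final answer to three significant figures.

F/M ≈ 0.560 d⁻¹

Food-to-microorganism ratio F/M = Q S₀ / (V X) = 12100 × 351 / (3610 × 2100) = 0.5602 d⁻¹.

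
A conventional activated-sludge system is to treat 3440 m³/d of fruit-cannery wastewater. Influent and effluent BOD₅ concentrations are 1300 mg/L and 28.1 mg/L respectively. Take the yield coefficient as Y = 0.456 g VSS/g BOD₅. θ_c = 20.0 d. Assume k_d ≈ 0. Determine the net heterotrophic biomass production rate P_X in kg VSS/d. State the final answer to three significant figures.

With endogenous decay neglected, the observed yield equals the true yield: Y_obs = Y = 0.456 g VSS/g BOD₅.
ΔS = 1300 − 28.1 = 1272 mg/L, so the substrate removal rate is 3440 × 1272/1000 = 4375 kg BOD₅/d.
So the net sludge growth is P_X = 0.4560 × 4375 = 1995 kg VSS/d.

P_X ≈ 2000 kg VSS/d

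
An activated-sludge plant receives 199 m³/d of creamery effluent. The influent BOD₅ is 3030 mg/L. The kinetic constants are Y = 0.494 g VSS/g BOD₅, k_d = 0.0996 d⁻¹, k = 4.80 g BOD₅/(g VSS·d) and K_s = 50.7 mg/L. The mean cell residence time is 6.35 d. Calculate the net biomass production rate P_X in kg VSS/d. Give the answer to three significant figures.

P_X ≈ 182 kg VSS/d

Effluent substrate depends only on kinetics and SRT: S = K_s(1 + k_d θ_c) / [θ_c(Yk − k_d) − 1] = 50.7 × (1 + 0.0996 × 6.35) / [6.35 × (0.494 × 4.80 − 0.0996) − 1] = 82.77 / 13.42 = 6.165 mg/L.
Observed yield with endogenous decay: Y_obs = Y / (1 + k_d·θ_c) = 0.494 / (1 + 0.0996 × 6.35) = 0.494 / 1.632 = 0.3026 g VSS/g BOD₅.
ΔS = 3030 − 6.17 = 3024 mg/L, so the substrate removal rate is 199 × 3024/1000 = 601.7 kg BOD₅/d.
Net biomass production P_X = Y_obs × Q·(S₀ − S) = 0.3026 × 601.7 = 182.1 kg VSS/d.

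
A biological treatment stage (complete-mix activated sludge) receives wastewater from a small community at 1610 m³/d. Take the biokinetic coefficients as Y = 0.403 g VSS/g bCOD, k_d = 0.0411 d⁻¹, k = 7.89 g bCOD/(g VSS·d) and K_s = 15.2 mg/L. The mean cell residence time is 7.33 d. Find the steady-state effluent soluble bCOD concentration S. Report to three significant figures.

From the Monod/SRT balance for a CMAS, S = K_s·(1+k_d θ_c)/[θ_c·(Y k − k_d) − 1] = 15.2 × (1 + 0.0411 × 7.33) / [7.33 × (0.403 × 7.89 − 0.0411) − 1] = 19.78 / 22.01 = 0.8988 mg/L.

S ≈ 0.899 mg/L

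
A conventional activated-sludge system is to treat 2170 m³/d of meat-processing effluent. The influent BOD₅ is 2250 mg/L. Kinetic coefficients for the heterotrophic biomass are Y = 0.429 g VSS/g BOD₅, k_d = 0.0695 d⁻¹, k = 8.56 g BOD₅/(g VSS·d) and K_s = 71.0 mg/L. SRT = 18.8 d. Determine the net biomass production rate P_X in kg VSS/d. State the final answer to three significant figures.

P_X ≈ 907 kg VSS/d

From the Monod/SRT balance for a CMAS, S = K_s·(1+k_d θ_c)/[θ_c·(Y k − k_d) − 1] = 71.0 × (1 + 0.0695 × 18.8) / [18.8 × (0.429 × 8.56 − 0.0695) − 1] = 163.8 / 66.73 = 2.454 mg/L.
Y_obs = Y / (1 + k_d θ_c) = 0.429 / (1 + 0.0695 × 18.8) = 0.429 / 2.307 = 0.1860.
ΔS = 2250 − 2.45 = 2248 mg/L, so the substrate removal rate is 2170 × 2248/1000 = 4877 kg BOD₅/d.
Net biomass production P_X = Y_obs × Q·(S₀ − S) = 0.1860 × 4877 = 907.1 kg VSS/d.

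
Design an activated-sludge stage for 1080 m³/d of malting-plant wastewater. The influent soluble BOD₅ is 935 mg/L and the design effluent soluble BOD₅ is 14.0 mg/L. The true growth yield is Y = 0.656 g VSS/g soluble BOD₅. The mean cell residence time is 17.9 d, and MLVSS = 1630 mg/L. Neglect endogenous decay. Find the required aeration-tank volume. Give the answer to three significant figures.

V ≈ 7170 m³

Biomass mass balance (decay neglected): V·X = Y·Q·(S₀ − S)·θ_c, so V = 0.656 × 1080 × (935 − 14.0) × 17.9 / 1630 = 7166 m³.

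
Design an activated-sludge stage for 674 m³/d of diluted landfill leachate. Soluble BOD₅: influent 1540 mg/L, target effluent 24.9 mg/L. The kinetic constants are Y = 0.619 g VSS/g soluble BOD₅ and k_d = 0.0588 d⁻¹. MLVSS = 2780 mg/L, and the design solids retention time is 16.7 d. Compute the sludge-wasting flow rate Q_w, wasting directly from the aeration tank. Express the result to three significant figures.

Rearranging the biomass balance for a CMAS with decay, V = Y·Q·ΔS·θ_c / [X·(1+k_d θ_c)] = 0.619 × 674 × (1540 − 24.9) × 16.7 / [2780 × (1 + 0.0588 × 16.7)] = 1.06×10^7 / 5510 = 1916 m³.
Wasting from the aeration tank: Q_w = V / θ_c = 1916 / 16.7 = 114.7 m³/d.

Q_w ≈ 115 m³/d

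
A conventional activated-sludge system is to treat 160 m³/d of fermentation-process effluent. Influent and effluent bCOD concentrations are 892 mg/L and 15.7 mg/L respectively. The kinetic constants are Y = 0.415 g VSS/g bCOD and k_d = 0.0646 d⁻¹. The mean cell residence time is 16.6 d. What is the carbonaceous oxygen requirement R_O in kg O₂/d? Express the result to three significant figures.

R_O ≈ 100 kg O₂/d

Correct the yield for decay: Y_obs = Y/(1 + k_d θ_c) = 0.415 / (1 + 0.0646 × 16.6) = 0.415 / 2.072 = 0.2003.
Mass of bCOD removed per day: Q(S₀ − S) = 160 × 876.3 g/m³ = 140.2 kg/d.
P_X = Y_obs·Q·(S₀ − S) = 0.2003 × 140.2 = 28.08 kg VSS/d.
R_O = Q·(S₀ − S) − 1.42·P_X = 140.2 − 1.42 × 28.08 = 100.3 kg O₂/d.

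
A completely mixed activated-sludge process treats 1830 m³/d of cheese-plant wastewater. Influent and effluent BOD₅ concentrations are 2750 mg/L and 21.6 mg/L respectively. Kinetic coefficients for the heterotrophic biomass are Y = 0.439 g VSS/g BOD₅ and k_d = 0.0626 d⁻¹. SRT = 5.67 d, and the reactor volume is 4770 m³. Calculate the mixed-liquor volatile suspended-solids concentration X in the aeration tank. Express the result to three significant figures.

X = Y·Q·ΔS·θ_c / [V·(1 + k_d θ_c)] = 0.439 × 1830 × (2750 − 21.6) × 5.67 / [4770 × (1 + 0.0626 × 5.67)] = 1923 mg/L.

X ≈ 1920 mg/L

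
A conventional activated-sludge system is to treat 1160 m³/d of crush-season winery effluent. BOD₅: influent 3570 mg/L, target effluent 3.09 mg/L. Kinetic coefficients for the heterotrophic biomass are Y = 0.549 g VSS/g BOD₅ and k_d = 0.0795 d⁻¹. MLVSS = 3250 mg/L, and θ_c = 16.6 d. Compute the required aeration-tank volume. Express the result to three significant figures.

V ≈ 5000 m³

From the SRT design equation V = Y Q (S₀−S) θ_c / [X (1 + k_d θ_c)] = 0.549 × 1160 × (3570 − 3.09) × 16.6 / [3250 × (1 + 0.0795 × 16.6)] = 3.77×10^7 / 7539 = 5002 m³.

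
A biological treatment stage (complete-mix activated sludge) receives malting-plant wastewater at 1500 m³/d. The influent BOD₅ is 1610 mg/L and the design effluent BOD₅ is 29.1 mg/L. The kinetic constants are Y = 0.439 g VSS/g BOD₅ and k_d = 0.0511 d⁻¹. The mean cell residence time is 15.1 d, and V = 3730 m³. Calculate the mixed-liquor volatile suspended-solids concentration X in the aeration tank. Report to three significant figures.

X ≈ 2380 mg/L

From V·X·(1 + k_d·θ_c) = Y·Q·(S₀ − S)·θ_c: X = 0.439 × 1500 × (1610 − 29.1) × 15.1 / [3730 × (1 + 0.0511 × 15.1)] = 2379 mg/L.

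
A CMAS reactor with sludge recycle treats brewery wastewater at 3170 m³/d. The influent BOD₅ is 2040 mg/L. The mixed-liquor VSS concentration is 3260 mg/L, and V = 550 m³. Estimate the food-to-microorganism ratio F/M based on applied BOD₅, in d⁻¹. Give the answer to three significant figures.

F/M ≈ 3.61 d⁻¹

Food-to-microorganism ratio F/M = Q S₀ / (V X) = 3170 × 2040 / (550.0 × 3260) = 3.607 d⁻¹.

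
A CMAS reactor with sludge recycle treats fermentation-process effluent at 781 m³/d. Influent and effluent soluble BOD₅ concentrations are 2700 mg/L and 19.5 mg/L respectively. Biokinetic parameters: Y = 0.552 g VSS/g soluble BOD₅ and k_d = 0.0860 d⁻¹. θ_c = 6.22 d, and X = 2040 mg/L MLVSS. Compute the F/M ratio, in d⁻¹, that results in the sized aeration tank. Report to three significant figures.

F/M ≈ 0.450 d⁻¹

From the SRT design equation V = Y Q (S₀−S) θ_c / [X (1 + k_d θ_c)] = 0.552 × 781 × (2700 − 19.5) × 6.22 / [2040 × (1 + 0.0860 × 6.22)] = 7.19×10^6 / 3131 = 2296 m³.
F/M = applied load / biomass = Q·S₀/(V·X) = 781 × 2700 / (2296 × 2040) = 0.4503 d⁻¹.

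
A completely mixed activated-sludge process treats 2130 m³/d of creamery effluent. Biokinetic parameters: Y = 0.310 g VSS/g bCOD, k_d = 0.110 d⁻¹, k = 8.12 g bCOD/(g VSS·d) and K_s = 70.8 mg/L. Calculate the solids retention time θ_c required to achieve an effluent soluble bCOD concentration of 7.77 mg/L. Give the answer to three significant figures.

θ_c ≈ 7.20 d

At the target effluent, Y k S/(K_s+S) = 0.310×8.12×7.77/78.57 = 0.2489 d⁻¹.
Then 1/θ_c = μ − k_d = 0.2489 − 0.110 = 0.1389 d⁻¹, giving θ_c = 7.198 d.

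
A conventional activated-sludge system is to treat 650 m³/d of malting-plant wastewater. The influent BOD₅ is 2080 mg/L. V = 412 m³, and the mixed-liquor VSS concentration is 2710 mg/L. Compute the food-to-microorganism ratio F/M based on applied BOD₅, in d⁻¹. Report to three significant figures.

F/M ≈ 1.21 d⁻¹

F/M = applied load / biomass = Q·S₀/(V·X) = 650 × 2080 / (412.0 × 2710) = 1.211 d⁻¹.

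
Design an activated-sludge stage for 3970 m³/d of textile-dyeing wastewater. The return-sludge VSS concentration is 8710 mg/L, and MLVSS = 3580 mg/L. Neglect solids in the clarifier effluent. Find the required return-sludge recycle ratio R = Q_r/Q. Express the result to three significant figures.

R ≈ 0.698

R = Q_r/Q = X/(X_r − X) = 3580 / (8710 − 3580) = 0.6979.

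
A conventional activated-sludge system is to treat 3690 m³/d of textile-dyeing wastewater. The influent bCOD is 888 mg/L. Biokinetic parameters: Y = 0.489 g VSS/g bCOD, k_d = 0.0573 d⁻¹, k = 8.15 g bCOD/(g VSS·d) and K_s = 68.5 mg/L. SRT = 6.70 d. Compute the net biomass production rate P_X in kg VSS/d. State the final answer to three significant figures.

From the Monod/SRT balance for a CMAS, S = K_s·(1+k_d θ_c)/[θ_c·(Y k − k_d) − 1] = 68.5 × (1 + 0.0573 × 6.70) / [6.70 × (0.489 × 8.15 − 0.0573) − 1] = 94.80 / 25.32 = 3.744 mg/L.
Correct the yield for decay: Y_obs = Y/(1 + k_d θ_c) = 0.489 / (1 + 0.0573 × 6.70) = 0.489 / 1.384 = 0.3533.
ΔS = 888 − 3.74 = 884.3 mg/L, so the substrate removal rate is 3690 × 884.3/1000 = 3263 kg bCOD/d.
Net biomass production P_X = Y_obs × Q·(S₀ − S) = 0.3533 × 3263 = 1153 kg VSS/d.

P_X ≈ 1150 kg VSS/d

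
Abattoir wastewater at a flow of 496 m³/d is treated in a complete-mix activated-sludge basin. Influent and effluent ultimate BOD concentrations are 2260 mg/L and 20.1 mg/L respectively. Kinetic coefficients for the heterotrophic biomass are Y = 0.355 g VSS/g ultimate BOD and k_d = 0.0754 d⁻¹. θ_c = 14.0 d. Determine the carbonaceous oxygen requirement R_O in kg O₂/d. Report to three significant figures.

R_O ≈ 839 kg O₂/d

Observed yield with endogenous decay: Y_obs = Y / (1 + k_d·θ_c) = 0.355 / (1 + 0.0754 × 14.0) = 0.355 / 2.056 = 0.1727 g VSS/g ultimate BOD.
Q·(S₀ − S) = 496 × (2260 − 20.1) × 10⁻³ = 1111 kg/d removed.
P_X = Y_obs·Q·(S₀ − S) = 0.1727 × 1111 = 191.9 kg VSS/d.
R_O = Q·(S₀ − S) − 1.42·P_X = 1111 − 1.42 × 191.9 = 838.5 kg O₂/d.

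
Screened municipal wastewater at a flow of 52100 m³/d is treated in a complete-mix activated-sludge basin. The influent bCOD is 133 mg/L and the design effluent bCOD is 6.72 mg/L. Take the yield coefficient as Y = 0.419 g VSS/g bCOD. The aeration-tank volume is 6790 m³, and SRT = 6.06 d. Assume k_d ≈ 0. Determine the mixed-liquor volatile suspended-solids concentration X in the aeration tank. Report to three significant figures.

X ≈ 2460 mg/L

X = Y·Q·ΔS·θ_c / V = 0.419 × 52100 × (133 − 6.72) × 6.06 / 6790 = 2460 mg/L.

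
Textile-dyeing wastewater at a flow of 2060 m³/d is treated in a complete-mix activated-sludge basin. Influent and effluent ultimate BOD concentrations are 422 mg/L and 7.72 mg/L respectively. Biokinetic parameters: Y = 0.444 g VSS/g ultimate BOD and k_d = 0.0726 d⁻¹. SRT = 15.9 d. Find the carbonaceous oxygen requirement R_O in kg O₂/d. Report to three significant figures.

Correct the yield for decay: Y_obs = Y/(1 + k_d θ_c) = 0.444 / (1 + 0.0726 × 15.9) = 0.444 / 2.154 = 0.2061.
Q·(S₀ − S) = 2060 × (422 − 7.72) × 10⁻³ = 853.4 kg/d removed.
Net sludge production P_X = 0.2061 × 853.4 = 175.9 kg VSS/d.
R_O = Q·ΔS − 1.42 P_X = 853.4 − 249.8 = 603.7 kg O₂/d.

R_O ≈ 604 kg O₂/d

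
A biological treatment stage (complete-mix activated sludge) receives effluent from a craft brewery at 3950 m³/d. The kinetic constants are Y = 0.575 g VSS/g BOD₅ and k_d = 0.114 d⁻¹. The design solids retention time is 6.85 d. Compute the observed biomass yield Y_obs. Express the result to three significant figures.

Observed yield with endogenous decay: Y_obs = Y / (1 + k_d·θ_c) = 0.575 / (1 + 0.114 × 6.85) = 0.575 / 1.781 = 0.3229 g VSS/g BOD₅.

Y_obs ≈ 0.323 g VSS/g BOD₅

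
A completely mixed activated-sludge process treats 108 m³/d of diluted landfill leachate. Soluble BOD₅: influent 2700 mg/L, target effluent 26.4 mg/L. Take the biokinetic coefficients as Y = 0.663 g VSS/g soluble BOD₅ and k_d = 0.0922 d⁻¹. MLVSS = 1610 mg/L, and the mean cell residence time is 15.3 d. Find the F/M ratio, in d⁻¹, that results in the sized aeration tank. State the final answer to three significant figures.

From the SRT design equation V = Y Q (S₀−S) θ_c / [X (1 + k_d θ_c)] = 0.663 × 108 × (2700 − 26.4) × 15.3 / [1610 × (1 + 0.0922 × 15.3)] = 2.93×10^6 / 3881 = 754.7 m³.
F/M = applied load / biomass = Q·S₀/(V·X) = 108 × 2700 / (754.7 × 1610) = 0.2400 d⁻¹.

F/M ≈ 0.240 d⁻¹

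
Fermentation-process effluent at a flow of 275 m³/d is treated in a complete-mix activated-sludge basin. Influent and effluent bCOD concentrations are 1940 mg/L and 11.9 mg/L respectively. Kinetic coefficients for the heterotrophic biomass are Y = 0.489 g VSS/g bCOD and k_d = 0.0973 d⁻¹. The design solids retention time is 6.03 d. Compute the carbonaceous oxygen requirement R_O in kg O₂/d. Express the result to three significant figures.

Correct the yield for decay: Y_obs = Y/(1 + k_d θ_c) = 0.489 / (1 + 0.0973 × 6.03) = 0.489 / 1.587 = 0.3082.
Mass of bCOD removed per day: Q(S₀ − S) = 275 × 1928 g/m³ = 530.2 kg/d.
Net sludge production P_X = 0.3082 × 530.2 = 163.4 kg VSS/d.
Carbonaceous O₂ demand = substrate oxidised − cell-mass equivalent = 530.2 − 1.42 × 163.4 = 298.2 kg O₂/d.

R_O ≈ 298 kg O₂/d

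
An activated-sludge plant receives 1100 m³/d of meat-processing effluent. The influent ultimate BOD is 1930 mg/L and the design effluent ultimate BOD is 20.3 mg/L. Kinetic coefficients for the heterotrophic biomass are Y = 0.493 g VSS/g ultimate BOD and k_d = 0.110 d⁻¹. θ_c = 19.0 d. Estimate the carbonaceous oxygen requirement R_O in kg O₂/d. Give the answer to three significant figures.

Correct the yield for decay: Y_obs = Y/(1 + k_d θ_c) = 0.493 / (1 + 0.110 × 19.0) = 0.493 / 3.090 = 0.1595.
ΔS = 1930 − 20.3 = 1910 mg/L, so the substrate removal rate is 1100 × 1910/1000 = 2101 kg ultimate BOD/d.
Net sludge production P_X = 0.1595 × 2101 = 335.2 kg VSS/d.
R_O = Q·(S₀ − S) − 1.42·P_X = 2101 − 1.42 × 335.2 = 1625 kg O₂/d.

R_O ≈ 1620 kg O₂/d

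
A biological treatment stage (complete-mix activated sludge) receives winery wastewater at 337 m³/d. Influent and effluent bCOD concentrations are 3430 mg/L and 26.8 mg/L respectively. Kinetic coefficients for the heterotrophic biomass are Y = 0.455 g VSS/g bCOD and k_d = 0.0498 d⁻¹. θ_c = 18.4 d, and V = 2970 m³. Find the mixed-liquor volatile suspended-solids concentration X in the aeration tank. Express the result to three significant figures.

X = Y·Q·ΔS·θ_c / [V·(1 + k_d θ_c)] = 0.455 × 337 × (3430 − 26.8) × 18.4 / [2970 × (1 + 0.0498 × 18.4)] = 1687 mg/L.

X ≈ 1690 mg/L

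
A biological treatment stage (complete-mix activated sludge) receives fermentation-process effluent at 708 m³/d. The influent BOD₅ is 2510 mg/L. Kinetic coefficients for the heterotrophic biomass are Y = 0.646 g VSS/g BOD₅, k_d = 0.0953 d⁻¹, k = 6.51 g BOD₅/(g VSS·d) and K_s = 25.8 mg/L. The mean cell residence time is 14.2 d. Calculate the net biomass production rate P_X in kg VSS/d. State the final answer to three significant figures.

For a completely mixed reactor with recycle the Lawrence–McCarty relation gives S = K_s·(1 + k_d·θ_c) / [θ_c·(Y·k − k_d) − 1] = 25.8 × (1 + 0.0953 × 14.2) / [14.2 × (0.646 × 6.51 − 0.0953) − 1] = 60.71 / 57.36 = 1.058 mg/L.
Correct the yield for decay: Y_obs = Y/(1 + k_d θ_c) = 0.646 / (1 + 0.0953 × 14.2) = 0.646 / 2.353 = 0.2745.
Q·(S₀ − S) = 708 × (2510 − 1.06) × 10⁻³ = 1776 kg/d removed.
So the net sludge growth is P_X = 0.2745 × 1776 = 487.6 kg VSS/d.

P_X ≈ 488 kg VSS/d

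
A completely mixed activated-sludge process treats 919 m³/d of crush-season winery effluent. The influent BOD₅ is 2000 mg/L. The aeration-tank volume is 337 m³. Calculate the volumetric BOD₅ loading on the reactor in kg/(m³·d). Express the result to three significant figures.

L_v = Q S₀ / V = 919 × 2000 × 10⁻³ / 337.0 = 5.454 kg/(m³·d).

L_v ≈ 5.45 kg BOD₅/(m³·d)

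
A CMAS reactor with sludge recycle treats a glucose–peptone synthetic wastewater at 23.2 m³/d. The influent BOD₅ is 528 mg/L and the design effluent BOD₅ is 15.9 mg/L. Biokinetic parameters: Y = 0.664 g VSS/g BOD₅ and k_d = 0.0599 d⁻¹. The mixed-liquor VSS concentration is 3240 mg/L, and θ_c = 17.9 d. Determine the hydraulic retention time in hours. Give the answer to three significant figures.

From the SRT design equation V = Y Q (S₀−S) θ_c / [X (1 + k_d θ_c)] = 0.664 × 23.2 × (528 − 15.9) × 17.9 / [3240 × (1 + 0.0599 × 17.9)] = 1.41×10^5 / 6714 = 21.03 m³.
HRT = V/Q = 21.03 m³ / 23.2 m³·d⁻¹ = 0.9066 d × 24 = 21.76 h.

τ ≈ 21.8 h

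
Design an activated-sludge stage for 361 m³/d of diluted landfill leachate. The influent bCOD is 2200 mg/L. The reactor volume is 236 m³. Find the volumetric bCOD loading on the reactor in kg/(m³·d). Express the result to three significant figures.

Applied bCOD load per unit volume = Q·S₀/V = (361 × 2200/1000)/236.0 = 3.365 kg bCOD·m⁻³·d⁻¹.

L_v ≈ 3.37 kg bCOD/(m³·d)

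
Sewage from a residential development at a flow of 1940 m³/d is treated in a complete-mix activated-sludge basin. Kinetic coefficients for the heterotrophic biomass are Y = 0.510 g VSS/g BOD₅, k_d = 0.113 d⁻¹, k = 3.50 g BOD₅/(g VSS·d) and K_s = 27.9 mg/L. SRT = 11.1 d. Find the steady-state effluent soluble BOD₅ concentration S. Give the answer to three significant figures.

S ≈ 3.58 mg/L

From the Monod/SRT balance for a CMAS, S = K_s·(1+k_d θ_c)/[θ_c·(Y k − k_d) − 1] = 27.9 × (1 + 0.113 × 11.1) / [11.1 × (0.510 × 3.50 − 0.113) − 1] = 62.89 / 17.56 = 3.582 mg/L.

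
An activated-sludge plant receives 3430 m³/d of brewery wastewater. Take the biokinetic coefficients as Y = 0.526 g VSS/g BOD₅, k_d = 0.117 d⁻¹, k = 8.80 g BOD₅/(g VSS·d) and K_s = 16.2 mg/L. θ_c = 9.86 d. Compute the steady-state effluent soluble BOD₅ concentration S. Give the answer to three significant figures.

From the Monod/SRT balance for a CMAS, S = K_s·(1+k_d θ_c)/[θ_c·(Y k − k_d) − 1] = 16.2 × (1 + 0.117 × 9.86) / [9.86 × (0.526 × 8.80 − 0.117) − 1] = 34.89 / 43.49 = 0.8023 mg/L.

S ≈ 0.802 mg/L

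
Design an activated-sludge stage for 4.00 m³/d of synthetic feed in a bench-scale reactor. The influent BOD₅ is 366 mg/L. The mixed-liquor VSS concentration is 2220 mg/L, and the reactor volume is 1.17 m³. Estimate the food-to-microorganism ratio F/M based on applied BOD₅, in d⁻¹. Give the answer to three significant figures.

F/M = Q·S₀ / (V·X) = 4.00 × 366 / (1.170 × 2220) = 0.5636 g BOD₅·(g VSS·d)⁻¹.

F/M ≈ 0.564 d⁻¹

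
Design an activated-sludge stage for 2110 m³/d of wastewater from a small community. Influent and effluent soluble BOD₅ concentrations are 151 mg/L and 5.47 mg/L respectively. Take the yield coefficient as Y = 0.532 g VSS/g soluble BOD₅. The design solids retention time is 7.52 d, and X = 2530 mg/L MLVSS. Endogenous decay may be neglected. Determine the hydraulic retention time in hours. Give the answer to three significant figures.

τ ≈ 5.52 h

Biomass mass balance (decay neglected): V·X = Y·Q·(S₀ − S)·θ_c, so V = 0.532 × 2110 × (151 − 5.47) × 7.52 / 2530 = 485.6 m³.
Hydraulic retention time τ = V/Q = 485.6 / 2110 = 0.2301 d = 5.523 h.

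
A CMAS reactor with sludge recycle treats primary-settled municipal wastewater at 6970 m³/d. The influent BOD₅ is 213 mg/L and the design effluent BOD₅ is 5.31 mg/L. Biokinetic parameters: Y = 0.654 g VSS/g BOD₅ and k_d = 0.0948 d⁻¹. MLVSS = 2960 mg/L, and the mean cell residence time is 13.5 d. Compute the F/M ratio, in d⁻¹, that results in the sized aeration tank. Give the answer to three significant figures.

F/M ≈ 0.265 d⁻¹

Steady-state biomass mass balance: V·X·(1 + k_d·θ_c) = Y·Q·(S₀ − S)·θ_c, so V = 0.654 × 6970 × (213 − 5.31) × 13.5 / [2960 × (1 + 0.0948 × 13.5)] = 1.28×10^7 / 6748 = 1894 m³.
F/M = Q·S₀ / (V·X) = 6970 × 213 / (1894 × 2960) = 0.2648 g BOD₅·(g VSS·d)⁻¹.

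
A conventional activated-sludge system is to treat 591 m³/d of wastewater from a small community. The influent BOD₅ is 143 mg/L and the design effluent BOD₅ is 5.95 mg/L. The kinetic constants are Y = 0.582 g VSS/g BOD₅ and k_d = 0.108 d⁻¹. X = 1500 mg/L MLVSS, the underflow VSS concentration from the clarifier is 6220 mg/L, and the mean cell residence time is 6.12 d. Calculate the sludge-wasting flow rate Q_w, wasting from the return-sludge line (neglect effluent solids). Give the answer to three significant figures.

Q_w ≈ 4.56 m³/d

Rearranging the biomass balance for a CMAS with decay, V = Y·Q·ΔS·θ_c / [X·(1+k_d θ_c)] = 0.582 × 591 × (143 − 5.95) × 6.12 / [1500 × (1 + 0.108 × 6.12)] = 2.88×10^5 / 2491 = 115.8 m³.
Q_w = (V·X)/(θ_c X_r) = 115.8 × 1500 / (6.12 × 6220) = 4.563 m³/d.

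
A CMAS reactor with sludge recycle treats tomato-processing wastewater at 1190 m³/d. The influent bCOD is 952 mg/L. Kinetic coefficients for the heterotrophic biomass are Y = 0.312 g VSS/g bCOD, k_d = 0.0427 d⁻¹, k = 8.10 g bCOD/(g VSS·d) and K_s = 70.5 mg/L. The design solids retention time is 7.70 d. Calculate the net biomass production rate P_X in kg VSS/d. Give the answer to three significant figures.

For a completely mixed reactor with recycle the Lawrence–McCarty relation gives S = K_s·(1 + k_d·θ_c) / [θ_c·(Y·k − k_d) − 1] = 70.5 × (1 + 0.0427 × 7.70) / [7.70 × (0.312 × 8.10 − 0.0427) − 1] = 93.68 / 18.13 = 5.167 mg/L.
Y_obs = Y / (1 + k_d θ_c) = 0.312 / (1 + 0.0427 × 7.70) = 0.312 / 1.329 = 0.2348.
Q·(S₀ − S) = 1190 × (952 − 5.17) × 10⁻³ = 1127 kg/d removed.
Biomass produced: P_X = Y_obs·Q·ΔS = 0.2348 × 1127 ≈ 264.6 kg VSS/d.

P_X ≈ 265 kg VSS/d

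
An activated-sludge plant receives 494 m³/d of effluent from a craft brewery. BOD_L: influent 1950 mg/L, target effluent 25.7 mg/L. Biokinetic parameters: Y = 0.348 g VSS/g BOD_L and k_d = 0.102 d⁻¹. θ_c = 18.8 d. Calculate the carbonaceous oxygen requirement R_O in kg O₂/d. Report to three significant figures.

Y_obs = Y / (1 + k_d θ_c) = 0.348 / (1 + 0.102 × 18.8) = 0.348 / 2.918 = 0.1193.
Q·(S₀ − S) = 494 × (1950 − 25.7) × 10⁻³ = 950.6 kg/d removed.
Net sludge production P_X = 0.1193 × 950.6 = 113.4 kg VSS/d.
R_O = Q·ΔS − 1.42 P_X = 950.6 − 161.0 = 789.6 kg O₂/d.

R_O ≈ 790 kg O₂/d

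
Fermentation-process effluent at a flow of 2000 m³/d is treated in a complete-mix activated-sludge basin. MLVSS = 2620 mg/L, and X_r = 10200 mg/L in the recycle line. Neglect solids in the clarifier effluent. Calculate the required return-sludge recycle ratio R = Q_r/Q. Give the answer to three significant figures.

R ≈ 0.346

R = Q_r/Q = X/(X_r − X) = 2620 / (10200 − 2620) = 0.3456.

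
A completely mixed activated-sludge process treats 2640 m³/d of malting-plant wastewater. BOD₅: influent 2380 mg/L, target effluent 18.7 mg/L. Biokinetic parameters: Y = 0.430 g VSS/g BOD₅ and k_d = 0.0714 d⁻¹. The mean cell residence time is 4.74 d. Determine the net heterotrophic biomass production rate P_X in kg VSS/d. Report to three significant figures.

Correct the yield for decay: Y_obs = Y/(1 + k_d θ_c) = 0.430 / (1 + 0.0714 × 4.74) = 0.430 / 1.338 = 0.3213.
Substrate removed = Q·(S₀ − S) = 2640 m³/d × (2380 − 18.7) g/m³ = 6.23×10^6 g/d = 6234 kg/d.
So the net sludge growth is P_X = 0.3213 × 6234 = 2003 kg VSS/d.

P_X ≈ 2000 kg VSS/d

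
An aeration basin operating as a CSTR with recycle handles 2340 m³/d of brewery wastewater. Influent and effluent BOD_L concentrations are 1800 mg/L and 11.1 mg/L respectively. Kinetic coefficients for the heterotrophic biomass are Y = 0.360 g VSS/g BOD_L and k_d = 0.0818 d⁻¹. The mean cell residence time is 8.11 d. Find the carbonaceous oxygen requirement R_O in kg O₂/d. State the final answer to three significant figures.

Observed yield with endogenous decay: Y_obs = Y / (1 + k_d·θ_c) = 0.360 / (1 + 0.0818 × 8.11) = 0.360 / 1.663 = 0.2164 g VSS/g BOD_L.
Substrate removed = Q·(S₀ − S) = 2340 m³/d × (1800 − 11.1) g/m³ = 4.19×10^6 g/d = 4186 kg/d.
Biomass synthesised: P_X = Y_obs × 4186 = 906.0 kg VSS/d.
Carbonaceous O₂ demand = substrate oxidised − cell-mass equivalent = 4186 − 1.42 × 906.0 = 2900 kg O₂/d.

R_O ≈ 2900 kg O₂/d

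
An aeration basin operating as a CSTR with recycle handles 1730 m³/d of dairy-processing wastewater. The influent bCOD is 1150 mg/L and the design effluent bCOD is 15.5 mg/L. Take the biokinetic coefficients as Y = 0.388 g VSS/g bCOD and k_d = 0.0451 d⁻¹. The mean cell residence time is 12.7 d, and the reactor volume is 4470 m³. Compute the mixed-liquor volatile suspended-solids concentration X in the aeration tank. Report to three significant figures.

X ≈ 1380 mg/L

Solving the biomass balance for X: X = Y Q (S₀−S) θ_c / [V (1+k_d θ_c)] = 0.388 × 1730 × (1150 − 15.5) × 12.7 / [4470 × (1 + 0.0451 × 12.7)] = 1376 mg/L.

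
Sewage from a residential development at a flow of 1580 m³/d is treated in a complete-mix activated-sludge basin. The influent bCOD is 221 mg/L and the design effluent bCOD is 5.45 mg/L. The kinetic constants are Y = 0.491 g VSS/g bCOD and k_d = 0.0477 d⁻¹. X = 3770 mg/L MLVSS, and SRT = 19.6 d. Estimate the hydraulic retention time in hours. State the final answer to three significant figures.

τ ≈ 6.82 h

Steady-state biomass mass balance: V·X·(1 + k_d·θ_c) = Y·Q·(S₀ − S)·θ_c, so V = 0.491 × 1580 × (221 − 5.45) × 19.6 / [3770 × (1 + 0.0477 × 19.6)] = 3.28×10^6 / 7295 = 449.3 m³.
τ = V/Q = 449.3/1580 = 0.2844 d, or 6.825 h.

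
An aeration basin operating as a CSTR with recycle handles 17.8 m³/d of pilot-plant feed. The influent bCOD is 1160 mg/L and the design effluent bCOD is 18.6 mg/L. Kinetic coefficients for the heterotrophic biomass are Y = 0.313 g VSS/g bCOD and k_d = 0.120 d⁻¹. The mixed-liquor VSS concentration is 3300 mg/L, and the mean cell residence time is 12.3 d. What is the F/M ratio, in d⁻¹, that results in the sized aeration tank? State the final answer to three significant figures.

Steady-state biomass mass balance: V·X·(1 + k_d·θ_c) = Y·Q·(S₀ − S)·θ_c, so V = 0.313 × 17.8 × (1160 − 18.6) × 12.3 / [3300 × (1 + 0.120 × 12.3)] = 7.82×10^4 / 8171 = 9.573 m³.
F/M = applied load / biomass = Q·S₀/(V·X) = 17.8 × 1160 / (9.573 × 3300) = 0.6536 d⁻¹.

F/M ≈ 0.654 d⁻¹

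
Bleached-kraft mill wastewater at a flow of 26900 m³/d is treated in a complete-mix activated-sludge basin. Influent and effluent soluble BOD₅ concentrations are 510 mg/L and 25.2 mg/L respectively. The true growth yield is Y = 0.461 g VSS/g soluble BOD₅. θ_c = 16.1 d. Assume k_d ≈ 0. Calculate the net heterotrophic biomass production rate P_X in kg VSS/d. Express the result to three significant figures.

P_X ≈ 6010 kg VSS/d

No decay correction is needed, so Y_obs = Y = 0.461.
Mass of soluble BOD₅ removed per day: Q(S₀ − S) = 26900 × 484.8 g/m³ = 13041 kg/d.
P_X = Y_obs · Q(S₀ − S) = 0.4610 × 13041 = 6012 kg VSS/d.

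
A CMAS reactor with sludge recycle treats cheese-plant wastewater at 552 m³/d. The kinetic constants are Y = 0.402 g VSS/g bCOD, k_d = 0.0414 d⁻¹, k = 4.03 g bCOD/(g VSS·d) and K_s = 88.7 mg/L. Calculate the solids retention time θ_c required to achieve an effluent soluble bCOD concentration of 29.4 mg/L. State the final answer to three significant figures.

θ_c ≈ 2.76 d

From 1/θ_c = Y·k·S/(K_s + S) − k_d: Y·k·S/(K_s+S) = 0.402 × 4.03 × 29.4 / (88.7 + 29.4) = 0.4033 d⁻¹.
Then 1/θ_c = μ − k_d = 0.4033 − 0.0414 = 0.3619 d⁻¹, giving θ_c = 2.763 d.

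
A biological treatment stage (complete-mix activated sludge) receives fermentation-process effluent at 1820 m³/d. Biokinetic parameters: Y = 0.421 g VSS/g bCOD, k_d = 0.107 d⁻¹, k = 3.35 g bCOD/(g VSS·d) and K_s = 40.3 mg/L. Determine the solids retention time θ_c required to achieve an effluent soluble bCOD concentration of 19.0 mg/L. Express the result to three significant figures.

From 1/θ_c = Y·k·S/(K_s + S) − k_d: Y·k·S/(K_s+S) = 0.421 × 3.35 × 19.0 / (40.3 + 19.0) = 0.4519 d⁻¹.
θ_c = 1/(μ − k_d) = 1/(0.4519 − 0.107) = 1/0.3449 = 2.900 d.

θ_c ≈ 2.90 d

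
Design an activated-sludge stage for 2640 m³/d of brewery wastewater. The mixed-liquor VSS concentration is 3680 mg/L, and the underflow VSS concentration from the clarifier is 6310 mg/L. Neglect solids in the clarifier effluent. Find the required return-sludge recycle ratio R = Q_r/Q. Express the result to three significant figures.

Solids balance on the clarifier gives (1+R)X = R·X_r, so R = X/(X_r − X) = 3680 / (6310 − 3680) = 1.399.

R ≈ 1.40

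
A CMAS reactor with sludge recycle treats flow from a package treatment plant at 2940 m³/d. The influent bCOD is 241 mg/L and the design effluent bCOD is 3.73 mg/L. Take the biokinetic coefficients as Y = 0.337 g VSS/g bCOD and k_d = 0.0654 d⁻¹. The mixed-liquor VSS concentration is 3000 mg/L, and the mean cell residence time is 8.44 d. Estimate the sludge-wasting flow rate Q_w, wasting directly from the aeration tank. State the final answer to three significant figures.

Rearranging the biomass balance for a CMAS with decay, V = Y·Q·ΔS·θ_c / [X·(1+k_d θ_c)] = 0.337 × 2940 × (241 − 3.73) × 8.44 / [3000 × (1 + 0.0654 × 8.44)] = 1.98×10^6 / 4656 = 426.1 m³.
For wasting at MLVSS concentration, Q_w = V/θ_c = 426.1/8.44 = 50.49 m³/d.

Q_w ≈ 50.5 m³/d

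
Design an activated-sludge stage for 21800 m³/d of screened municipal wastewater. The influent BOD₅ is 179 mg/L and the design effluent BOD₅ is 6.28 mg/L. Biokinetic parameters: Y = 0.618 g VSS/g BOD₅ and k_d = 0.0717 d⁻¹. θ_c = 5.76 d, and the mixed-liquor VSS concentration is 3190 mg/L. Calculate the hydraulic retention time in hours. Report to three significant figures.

Steady-state biomass mass balance: V·X·(1 + k_d·θ_c) = Y·Q·(S₀ − S)·θ_c, so V = 0.618 × 21800 × (179 − 6.28) × 5.76 / [3190 × (1 + 0.0717 × 5.76)] = 1.34×10^7 / 4507 = 2974 m³.
HRT = V/Q = 2974 m³ / 21800 m³·d⁻¹ = 0.1364 d × 24 = 3.274 h.

τ ≈ 3.27 h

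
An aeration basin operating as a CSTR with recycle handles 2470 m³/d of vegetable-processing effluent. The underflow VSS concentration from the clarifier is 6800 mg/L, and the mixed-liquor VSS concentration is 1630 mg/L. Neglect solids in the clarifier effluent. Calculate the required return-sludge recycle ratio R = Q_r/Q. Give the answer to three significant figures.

R ≈ 0.315

Mass balance around the secondary clarifier (neglecting effluent solids): R = X / (X_r − X) = 1630 / (6800 − 1630) = 0.3153.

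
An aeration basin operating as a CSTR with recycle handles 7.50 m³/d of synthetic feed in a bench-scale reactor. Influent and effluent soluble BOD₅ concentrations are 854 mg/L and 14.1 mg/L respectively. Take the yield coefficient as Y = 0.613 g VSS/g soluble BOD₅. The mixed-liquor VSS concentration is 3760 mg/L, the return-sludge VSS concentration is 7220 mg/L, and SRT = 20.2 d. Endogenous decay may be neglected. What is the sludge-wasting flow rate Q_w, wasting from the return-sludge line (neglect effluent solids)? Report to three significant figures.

Q_w ≈ 0.535 m³/d

V·X = Y·Q·ΔS·θ_c gives V = 0.613 × 7.50 × (854 − 14.1) × 20.2 / 3760 = 20.74 m³.
Wasting from the return line (neglecting effluent solids): Q_w = V·X / (θ_c·X_r) = 20.74 × 3760 / (20.2 × 7220) = 0.5348 m³/d.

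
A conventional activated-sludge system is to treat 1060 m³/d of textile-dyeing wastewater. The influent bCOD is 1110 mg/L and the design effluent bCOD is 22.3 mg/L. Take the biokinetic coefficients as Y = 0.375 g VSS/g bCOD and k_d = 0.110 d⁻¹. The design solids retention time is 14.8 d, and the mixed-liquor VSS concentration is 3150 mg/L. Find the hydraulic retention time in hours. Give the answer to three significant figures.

τ ≈ 17.5 h

Steady-state biomass mass balance: V·X·(1 + k_d·θ_c) = Y·Q·(S₀ − S)·θ_c, so V = 0.375 × 1060 × (1110 − 22.3) × 14.8 / [3150 × (1 + 0.110 × 14.8)] = 6.4×10^6 / 8278 = 773.0 m³.
HRT = V/Q = 773.0 m³ / 1060 m³·d⁻¹ = 0.7292 d × 24 = 17.50 h.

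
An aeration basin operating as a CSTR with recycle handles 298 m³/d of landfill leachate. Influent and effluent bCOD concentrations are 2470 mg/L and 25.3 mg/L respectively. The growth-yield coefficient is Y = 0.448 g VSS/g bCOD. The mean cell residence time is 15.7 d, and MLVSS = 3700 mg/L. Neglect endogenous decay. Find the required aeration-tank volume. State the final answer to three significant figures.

Biomass mass balance (decay neglected): V·X = Y·Q·(S₀ − S)·θ_c, so V = 0.448 × 298 × (2470 − 25.3) × 15.7 / 3700 = 1385 m³.

V ≈ 1380 m³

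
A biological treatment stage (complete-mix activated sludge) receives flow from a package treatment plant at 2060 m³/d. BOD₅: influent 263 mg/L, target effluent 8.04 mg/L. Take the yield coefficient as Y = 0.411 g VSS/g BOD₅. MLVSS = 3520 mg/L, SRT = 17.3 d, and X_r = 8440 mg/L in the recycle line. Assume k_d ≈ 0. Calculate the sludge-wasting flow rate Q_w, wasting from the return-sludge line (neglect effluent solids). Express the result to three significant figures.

V·X = Y·Q·ΔS·θ_c gives V = 0.411 × 2060 × (263 − 8.04) × 17.3 / 3520 = 1061 m³.
Wasting from the return line (neglecting effluent solids): Q_w = V·X / (θ_c·X_r) = 1061 × 3520 / (17.3 × 8440) = 25.58 m³/d.

Q_w ≈ 25.6 m³/d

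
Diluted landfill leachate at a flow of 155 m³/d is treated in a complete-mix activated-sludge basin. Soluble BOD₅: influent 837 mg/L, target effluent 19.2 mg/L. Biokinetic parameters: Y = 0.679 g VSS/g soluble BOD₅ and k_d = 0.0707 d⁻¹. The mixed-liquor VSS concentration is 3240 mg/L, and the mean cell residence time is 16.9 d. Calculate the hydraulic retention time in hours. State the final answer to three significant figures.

τ ≈ 31.7 h

From the SRT design equation V = Y Q (S₀−S) θ_c / [X (1 + k_d θ_c)] = 0.679 × 155 × (837 − 19.2) × 16.9 / [3240 × (1 + 0.0707 × 16.9)] = 1.45×10^6 / 7111 = 204.5 m³.
HRT = V/Q = 204.5 m³ / 155 m³·d⁻¹ = 1.320 d × 24 = 31.67 h.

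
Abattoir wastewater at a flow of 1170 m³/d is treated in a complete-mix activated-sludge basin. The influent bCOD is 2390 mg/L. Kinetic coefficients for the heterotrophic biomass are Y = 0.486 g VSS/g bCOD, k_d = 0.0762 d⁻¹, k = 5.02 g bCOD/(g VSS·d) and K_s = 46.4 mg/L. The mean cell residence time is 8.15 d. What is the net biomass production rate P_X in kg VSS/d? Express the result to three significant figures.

Effluent substrate depends only on kinetics and SRT: S = K_s(1 + k_d θ_c) / [θ_c(Yk − k_d) − 1] = 46.4 × (1 + 0.0762 × 8.15) / [8.15 × (0.486 × 5.02 − 0.0762) − 1] = 75.22 / 18.26 = 4.119 mg/L.
The observed yield is Y_obs = Y/(1 + k_d·θ_c) = 0.486 / (1 + 0.0762 × 8.15) = 0.486 / 1.621 = 0.2998 g VSS per g bCOD removed.
Q·(S₀ − S) = 1170 × (2390 − 4.12) × 10⁻³ = 2791 kg/d removed.
P_X = Y_obs · Q(S₀ − S) = 0.2998 × 2791 = 836.9 kg VSS/d.

P_X ≈ 837 kg VSS/d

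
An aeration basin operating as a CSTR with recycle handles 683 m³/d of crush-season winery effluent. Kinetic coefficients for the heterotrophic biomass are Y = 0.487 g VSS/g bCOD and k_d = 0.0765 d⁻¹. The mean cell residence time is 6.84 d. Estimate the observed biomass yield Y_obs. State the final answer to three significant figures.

Observed yield with endogenous decay: Y_obs = Y / (1 + k_d·θ_c) = 0.487 / (1 + 0.0765 × 6.84) = 0.487 / 1.523 = 0.3197 g VSS/g bCOD.

Y_obs ≈ 0.320 g VSS/g bCOD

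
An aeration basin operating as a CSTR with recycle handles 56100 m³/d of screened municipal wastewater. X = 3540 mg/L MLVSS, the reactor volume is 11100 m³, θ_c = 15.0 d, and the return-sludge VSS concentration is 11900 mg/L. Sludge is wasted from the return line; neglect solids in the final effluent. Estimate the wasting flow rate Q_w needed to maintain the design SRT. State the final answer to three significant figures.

Q_w = (V·X)/(θ_c X_r) = 11100 × 3540 / (15.0 × 11900) = 220.1 m³/d.

Q_w ≈ 220 m³/d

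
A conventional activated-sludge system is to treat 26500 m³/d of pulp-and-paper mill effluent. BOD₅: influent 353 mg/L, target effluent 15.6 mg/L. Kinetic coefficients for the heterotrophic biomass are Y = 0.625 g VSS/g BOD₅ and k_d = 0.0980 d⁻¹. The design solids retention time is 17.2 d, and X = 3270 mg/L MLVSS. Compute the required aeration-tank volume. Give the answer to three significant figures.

V ≈ 10900 m³

Steady-state biomass mass balance: V·X·(1 + k_d·θ_c) = Y·Q·(S₀ − S)·θ_c, so V = 0.625 × 26500 × (353 − 15.6) × 17.2 / [3270 × (1 + 0.0980 × 17.2)] = 9.61×10^7 / 8782 = 10945 m³.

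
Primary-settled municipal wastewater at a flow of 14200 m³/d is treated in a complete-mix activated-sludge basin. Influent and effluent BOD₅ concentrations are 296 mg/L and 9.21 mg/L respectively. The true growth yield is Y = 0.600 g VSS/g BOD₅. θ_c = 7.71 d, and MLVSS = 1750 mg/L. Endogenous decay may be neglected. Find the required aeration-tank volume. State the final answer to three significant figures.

V ≈ 10800 m³

With k_d = 0 the design equation reduces to V = Y Q (S₀−S) θ_c / X = 0.600 × 14200 × (296 − 9.21) × 7.71 / 1750 = 10765 m³.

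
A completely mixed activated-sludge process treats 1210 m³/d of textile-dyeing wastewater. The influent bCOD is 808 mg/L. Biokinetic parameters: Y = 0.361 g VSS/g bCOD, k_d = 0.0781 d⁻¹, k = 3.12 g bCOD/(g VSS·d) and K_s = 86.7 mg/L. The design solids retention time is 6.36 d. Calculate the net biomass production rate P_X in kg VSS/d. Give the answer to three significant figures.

P_X ≈ 229 kg VSS/d

From the Monod/SRT balance for a CMAS, S = K_s·(1+k_d θ_c)/[θ_c·(Y k − k_d) − 1] = 86.7 × (1 + 0.0781 × 6.36) / [6.36 × (0.361 × 3.12 − 0.0781) − 1] = 129.8 / 5.667 = 22.90 mg/L.
Correct the yield for decay: Y_obs = Y/(1 + k_d θ_c) = 0.361 / (1 + 0.0781 × 6.36) = 0.361 / 1.497 = 0.2412.
ΔS = 808 − 22.9 = 785.1 mg/L, so the substrate removal rate is 1210 × 785.1/1000 = 950.0 kg bCOD/d.
P_X = Y_obs · Q(S₀ − S) = 0.2412 × 950.0 = 229.1 kg VSS/d.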